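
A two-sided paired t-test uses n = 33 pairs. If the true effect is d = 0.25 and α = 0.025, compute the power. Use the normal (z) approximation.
Power ≈ 0.21

Power calculation (paired t-test, normal approximation):
z_β = d · √n - z_{α/2}
z_β = 0.25 · √33 - 2.241
z_β = 0.25 · 5.745 - 2.241
z_β = -0.805

Power = Φ(z_β) = Φ(-0.805) ≈ 0.210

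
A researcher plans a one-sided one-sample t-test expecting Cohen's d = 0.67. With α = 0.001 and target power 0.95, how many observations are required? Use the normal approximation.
n = 50

Sample size formula (one-sample t-test, normal approximation):
n = ((z_α + z_β) / d)²

z_α = 3.090 (for α = 0.001, one-sided)
z_β = 1.645 (for power = 0.95)
d = 0.67

n = ((3.090 + 1.645) / 0.67)²
n = (7.067)²
n ≈ 49.94
Round up to the next whole number: n = 50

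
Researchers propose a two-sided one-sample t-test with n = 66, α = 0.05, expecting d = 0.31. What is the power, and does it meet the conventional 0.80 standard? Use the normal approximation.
Power ≈ 0.71; the study is underpowered (power < 0.80)

Power calculation (one-sample t-test, normal approximation):
z_β = d · √n - z_{α/2}
z_β = 0.31 · √66 - 1.960
z_β = 0.31 · 8.124 - 1.960
z_β = 0.558

Power = Φ(z_β) = Φ(0.558) ≈ 0.712

Effect size d = 0.31 is small by Cohen's convention (0.2/0.5/0.8).

Threshold: power ≥ 0.80 is conventionally adequate.
Power ≈ 0.71 → the study is underpowered (power < 0.80).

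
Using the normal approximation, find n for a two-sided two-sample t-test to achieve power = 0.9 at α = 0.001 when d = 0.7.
n = 86 per group

Sample size formula (two-sample t-test, normal approximation):
n = 2 · ((z_{α/2} + z_β) / d)²

z_{α/2} = 3.291 (for α = 0.001, two-sided)
z_β = 1.282 (for power = 0.9)
d = 0.7

n = 2 · ((3.291 + 1.282) / 0.7)²
n = 2 · (6.533)²
n ≈ 85.36
Round up to the next whole number: n = 86 per group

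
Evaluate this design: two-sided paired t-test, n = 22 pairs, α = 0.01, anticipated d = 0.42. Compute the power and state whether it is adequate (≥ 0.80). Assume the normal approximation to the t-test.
Power ≈ 0.27; the study is underpowered (power < 0.80)

Power calculation (paired t-test, normal approximation):
z_β = d · √n - z_{α/2}
z_β = 0.42 · √22 - 2.576
z_β = 0.42 · 4.690 - 2.576
z_β = -0.606

Power = Φ(z_β) = Φ(-0.606) ≈ 0.272

Effect size d = 0.42 is small by Cohen's convention (0.2/0.5/0.8).

Threshold: power ≥ 0.80 is conventionally adequate.
Power ≈ 0.27 → the study is underpowered (power < 0.80).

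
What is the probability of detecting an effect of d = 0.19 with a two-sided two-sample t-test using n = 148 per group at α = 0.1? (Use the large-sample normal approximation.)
Power ≈ 0.50

Power calculation (two-sample t-test, normal approximation):
z_β = d · √(n/2) - z_{α/2}
z_β = 0.19 · √(148/2) - 1.645
z_β = 0.19 · 8.602 - 1.645
z_β = -0.010

Power = Φ(z_β) = Φ(-0.010) ≈ 0.496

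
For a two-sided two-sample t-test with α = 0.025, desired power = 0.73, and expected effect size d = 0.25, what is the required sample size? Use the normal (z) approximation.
n = 261 per group

Sample size formula (two-sample t-test, normal approximation):
n = 2 · ((z_{α/2} + z_β) / d)²

z_{α/2} = 2.241 (for α = 0.025, two-sided)
z_β = 0.613 (for power = 0.73)
d = 0.25

n = 2 · ((2.241 + 0.613) / 0.25)²
n = 2 · (11.416)²
n ≈ 260.65
Round up to the next whole number: n = 261 per group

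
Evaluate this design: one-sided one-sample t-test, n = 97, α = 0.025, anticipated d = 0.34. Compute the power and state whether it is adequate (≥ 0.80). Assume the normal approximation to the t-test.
Power ≈ 0.92; the study is adequately powered (power ≥ 0.80)

Power calculation (one-sample t-test, normal approximation):
z_β = d · √n - z_α
z_β = 0.34 · √97 - 1.960
z_β = 0.34 · 9.849 - 1.960
z_β = 1.389

Power = Φ(z_β) = Φ(1.389) ≈ 0.918

Effect size d = 0.34 is small by Cohen's convention (0.2/0.5/0.8).

Threshold: power ≥ 0.80 is conventionally adequate.
Power ≈ 0.92 → the study is adequately powered (power ≥ 0.80).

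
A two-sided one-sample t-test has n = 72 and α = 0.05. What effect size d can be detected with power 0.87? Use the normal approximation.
d ≈ 0.36

Minimum detectable effect (one-sample t-test, normal approximation):
d = (z_{α/2} + z_β) / √n
d = (1.960 + 1.126) / √72
d = 3.086 / 8.485
d ≈ 0.36

By Cohen's convention (0.2 small / 0.5 medium / 0.8 large): small effect.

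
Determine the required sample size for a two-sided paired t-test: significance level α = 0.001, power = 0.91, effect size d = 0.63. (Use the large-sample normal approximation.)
n = 55 pairs

Sample size formula (paired t-test, normal approximation):
n = ((z_{α/2} + z_β) / d)²

z_{α/2} = 3.291 (for α = 0.001, two-sided)
z_β = 1.341 (for power = 0.91)
d = 0.63

n = ((3.291 + 1.341) / 0.63)²
n = (7.352)²
n ≈ 54.05
Round up to the next whole number: n = 55 pairs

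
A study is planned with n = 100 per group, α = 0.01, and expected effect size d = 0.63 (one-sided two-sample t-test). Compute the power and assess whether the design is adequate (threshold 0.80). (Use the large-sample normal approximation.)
Power ≈ 0.98; the study is adequately powered (power ≥ 0.80)

Power calculation (two-sample t-test, normal approximation):
z_β = d · √(n/2) - z_α
z_β = 0.63 · √(100/2) - 2.326
z_β = 0.63 · 7.071 - 2.326
z_β = 2.128

Power = Φ(z_β) = Φ(2.128) ≈ 0.983

Effect size d = 0.63 is medium by Cohen's convention (0.2/0.5/0.8).

Threshold: power ≥ 0.80 is conventionally adequate.
Power ≈ 0.98 → the study is adequately powered (power ≥ 0.80).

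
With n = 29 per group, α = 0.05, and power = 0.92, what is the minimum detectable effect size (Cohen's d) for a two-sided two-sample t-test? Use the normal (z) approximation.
d ≈ 0.88

Minimum detectable effect (two-sample t-test, normal approximation):
d = (z_{α/2} + z_β) / √(n/2)
d = (1.960 + 1.405) / √(29/2)
d = 3.365 / 3.808
d ≈ 0.88

By Cohen's convention (0.2 small / 0.5 medium / 0.8 large): large effect.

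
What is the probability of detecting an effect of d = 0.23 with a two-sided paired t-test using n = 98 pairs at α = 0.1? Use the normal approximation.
Power ≈ 0.74

Power calculation (paired t-test, normal approximation):
z_β = d · √n - z_{α/2}
z_β = 0.23 · √98 - 1.645
z_β = 0.23 · 9.899 - 1.645
z_β = 0.632

Power = Φ(z_β) = Φ(0.632) ≈ 0.736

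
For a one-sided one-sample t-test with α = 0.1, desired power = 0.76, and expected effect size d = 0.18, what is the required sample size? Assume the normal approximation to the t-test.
n = 122

Sample size formula (one-sample t-test, normal approximation):
n = ((z_α + z_β) / d)²

z_α = 1.282 (for α = 0.1, one-sided)
z_β = 0.706 (for power = 0.76)
d = 0.18

n = ((1.282 + 0.706) / 0.18)²
n = (11.044)²
n ≈ 121.97
Round up to the next whole number: n = 122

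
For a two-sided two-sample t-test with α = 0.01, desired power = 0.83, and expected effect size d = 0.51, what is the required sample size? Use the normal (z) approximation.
n = 96 per group

Sample size formula (two-sample t-test, normal approximation):
n = 2 · ((z_{α/2} + z_β) / d)²

z_{α/2} = 2.576 (for α = 0.01, two-sided)
z_β = 0.954 (for power = 0.83)
d = 0.51

n = 2 · ((2.576 + 0.954) / 0.51)²
n = 2 · (6.922)²
n ≈ 95.83
Round up to the next whole number: n = 96 per group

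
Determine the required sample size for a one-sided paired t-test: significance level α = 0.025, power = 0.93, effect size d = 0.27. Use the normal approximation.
n = 162 pairs

Sample size formula (paired t-test, normal approximation):
n = ((z_α + z_β) / d)²

z_α = 1.960 (for α = 0.025, one-sided)
z_β = 1.476 (for power = 0.93)
d = 0.27

n = ((1.960 + 1.476) / 0.27)²
n = (12.726)²
n ≈ 161.95
Round up to the next whole number: n = 162 pairs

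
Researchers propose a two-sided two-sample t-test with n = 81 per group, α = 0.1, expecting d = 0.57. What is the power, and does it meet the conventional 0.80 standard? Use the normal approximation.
Power ≈ 0.98; the study is adequately powered (power ≥ 0.80)

Power calculation (two-sample t-test, normal approximation):
z_β = d · √(n/2) - z_{α/2}
z_β = 0.57 · √(81/2) - 1.645
z_β = 0.57 · 6.364 - 1.645
z_β = 1.983

Power = Φ(z_β) = Φ(1.983) ≈ 0.976

Effect size d = 0.57 is medium by Cohen's convention (0.2/0.5/0.8).

Threshold: power ≥ 0.80 is conventionally adequate.
Power ≈ 0.98 → the study is adequately powered (power ≥ 0.80).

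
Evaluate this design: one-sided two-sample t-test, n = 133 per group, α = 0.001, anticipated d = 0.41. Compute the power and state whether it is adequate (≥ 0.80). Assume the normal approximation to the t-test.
Power ≈ 0.60; the study is underpowered (power < 0.80)

Power calculation (two-sample t-test, normal approximation):
z_β = d · √(n/2) - z_α
z_β = 0.41 · √(133/2) - 3.090
z_β = 0.41 · 8.155 - 3.090
z_β = 0.253

Power = Φ(z_β) = Φ(0.253) ≈ 0.600

Effect size d = 0.41 is small by Cohen's convention (0.2/0.5/0.8).

Threshold: power ≥ 0.80 is conventionally adequate.
Power ≈ 0.60 → the study is underpowered (power < 0.80).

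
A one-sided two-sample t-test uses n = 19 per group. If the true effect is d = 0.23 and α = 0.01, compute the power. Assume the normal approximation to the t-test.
Power ≈ 0.05

Power calculation (two-sample t-test, normal approximation):
z_β = d · √(n/2) - z_α
z_β = 0.23 · √(19/2) - 2.326
z_β = 0.23 · 3.082 - 2.326
z_β = -1.617

Power = Φ(z_β) = Φ(-1.617) ≈ 0.053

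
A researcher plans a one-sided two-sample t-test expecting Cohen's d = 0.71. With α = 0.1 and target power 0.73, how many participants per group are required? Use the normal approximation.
n = 15 per group

Sample size formula (two-sample t-test, normal approximation):
n = 2 · ((z_α + z_β) / d)²

z_α = 1.282 (for α = 0.1, one-sided)
z_β = 0.613 (for power = 0.73)
d = 0.71

n = 2 · ((1.282 + 0.613) / 0.71)²
n = 2 · (2.669)²
n ≈ 14.25
Round up to the next whole number: n = 15 per group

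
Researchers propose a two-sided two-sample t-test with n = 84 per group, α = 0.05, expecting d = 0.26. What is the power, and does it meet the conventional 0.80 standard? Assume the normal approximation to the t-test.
Power ≈ 0.39; the study is underpowered (power < 0.80)

Power calculation (two-sample t-test, normal approximation):
z_β = d · √(n/2) - z_{α/2}
z_β = 0.26 · √(84/2) - 1.960
z_β = 0.26 · 6.481 - 1.960
z_β = -0.275

Power = Φ(z_β) = Φ(-0.275) ≈ 0.392

Effect size d = 0.26 is small by Cohen's convention (0.2/0.5/0.8).

Threshold: power ≥ 0.80 is conventionally adequate.
Power ≈ 0.39 → the study is underpowered (power < 0.80).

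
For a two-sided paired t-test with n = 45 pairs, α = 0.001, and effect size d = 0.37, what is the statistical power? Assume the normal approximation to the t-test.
Power ≈ 0.21

Power calculation (paired t-test, normal approximation):
z_β = d · √n - z_{α/2}
z_β = 0.37 · √45 - 3.291
z_β = 0.37 · 6.708 - 3.291
z_β = -0.808

Power = Φ(z_β) = Φ(-0.808) ≈ 0.209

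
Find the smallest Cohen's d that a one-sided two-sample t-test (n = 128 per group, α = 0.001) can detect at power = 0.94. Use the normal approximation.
d ≈ 0.58

Minimum detectable effect (two-sample t-test, normal approximation):
d = (z_α + z_β) / √(n/2)
d = (3.090 + 1.555) / √(128/2)
d = 4.645 / 8.000
d ≈ 0.58

By Cohen's convention (0.2 small / 0.5 medium / 0.8 large): medium effect.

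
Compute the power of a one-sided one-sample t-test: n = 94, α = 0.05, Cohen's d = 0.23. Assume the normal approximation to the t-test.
Power ≈ 0.72

Power calculation (one-sample t-test, normal approximation):
z_β = d · √n - z_α
z_β = 0.23 · √94 - 1.645
z_β = 0.23 · 9.695 - 1.645
z_β = 0.585

Power = Φ(z_β) = Φ(0.585) ≈ 0.721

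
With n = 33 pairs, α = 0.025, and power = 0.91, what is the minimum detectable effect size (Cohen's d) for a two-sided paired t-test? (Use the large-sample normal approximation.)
d ≈ 0.62

Minimum detectable effect (paired t-test, normal approximation):
d = (z_{α/2} + z_β) / √n
d = (2.241 + 1.341) / √33
d = 3.582 / 5.745
d ≈ 0.62

By Cohen's convention (0.2 small / 0.5 medium / 0.8 large): medium effect.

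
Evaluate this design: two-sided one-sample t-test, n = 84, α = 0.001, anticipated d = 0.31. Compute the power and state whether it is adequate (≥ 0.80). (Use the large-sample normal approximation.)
Power ≈ 0.33; the study is underpowered (power < 0.80)

Power calculation (one-sample t-test, normal approximation):
z_β = d · √n - z_{α/2}
z_β = 0.31 · √84 - 3.291
z_β = 0.31 · 9.165 - 3.291
z_β = -0.449

Power = Φ(z_β) = Φ(-0.449) ≈ 0.327

Effect size d = 0.31 is small by Cohen's convention (0.2/0.5/0.8).

Threshold: power ≥ 0.80 is conventionally adequate.
Power ≈ 0.33 → the study is underpowered (power < 0.80).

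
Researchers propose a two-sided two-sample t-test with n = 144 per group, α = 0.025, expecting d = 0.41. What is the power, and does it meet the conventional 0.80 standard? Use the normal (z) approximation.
Power ≈ 0.89; the study is adequately powered (power ≥ 0.80)

Power calculation (two-sample t-test, normal approximation):
z_β = d · √(n/2) - z_{α/2}
z_β = 0.41 · √(144/2) - 2.241
z_β = 0.41 · 8.485 - 2.241
z_β = 1.238

Power = Φ(z_β) = Φ(1.238) ≈ 0.892

Effect size d = 0.41 is small by Cohen's convention (0.2/0.5/0.8).

Threshold: power ≥ 0.80 is conventionally adequate.
Power ≈ 0.89 → the study is adequately powered (power ≥ 0.80).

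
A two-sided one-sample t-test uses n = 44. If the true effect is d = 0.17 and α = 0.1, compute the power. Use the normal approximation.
Power ≈ 0.30

Power calculation (one-sample t-test, normal approximation):
z_β = d · √n - z_{α/2}
z_β = 0.17 · √44 - 1.645
z_β = 0.17 · 6.633 - 1.645
z_β = -0.517

Power = Φ(z_β) = Φ(-0.517) ≈ 0.303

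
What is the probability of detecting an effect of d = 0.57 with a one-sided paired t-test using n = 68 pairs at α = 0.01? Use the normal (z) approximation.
Power ≈ 0.99

Power calculation (paired t-test, normal approximation):
z_β = d · √n - z_α
z_β = 0.57 · √68 - 2.326
z_β = 0.57 · 8.246 - 2.326
z_β = 2.374

Power = Φ(z_β) = Φ(2.374) ≈ 0.991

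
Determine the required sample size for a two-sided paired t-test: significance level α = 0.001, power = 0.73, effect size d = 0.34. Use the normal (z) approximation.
n = 132 pairs

Sample size formula (paired t-test, normal approximation):
n = ((z_{α/2} + z_β) / d)²

z_{α/2} = 3.291 (for α = 0.001, two-sided)
z_β = 0.613 (for power = 0.73)
d = 0.34

n = ((3.291 + 0.613) / 0.34)²
n = (11.482)²
n ≈ 131.84
Round up to the next whole number: n = 132 pairs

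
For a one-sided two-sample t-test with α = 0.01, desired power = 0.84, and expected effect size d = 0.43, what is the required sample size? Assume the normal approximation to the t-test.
n = 120 per group

Sample size formula (two-sample t-test, normal approximation):
n = 2 · ((z_α + z_β) / d)²

z_α = 2.326 (for α = 0.01, one-sided)
z_β = 0.994 (for power = 0.84)
d = 0.43

n = 2 · ((2.326 + 0.994) / 0.43)²
n = 2 · (7.721)²
n ≈ 119.23
Round up to the next whole number: n = 120 per group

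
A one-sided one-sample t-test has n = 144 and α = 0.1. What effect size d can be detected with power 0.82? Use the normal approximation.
d ≈ 0.18

Minimum detectable effect (one-sample t-test, normal approximation):
d = (z_α + z_β) / √n
d = (1.282 + 0.915) / √144
d = 2.197 / 12.000
d ≈ 0.18

By Cohen's convention (0.2 small / 0.5 medium / 0.8 large): very small effect.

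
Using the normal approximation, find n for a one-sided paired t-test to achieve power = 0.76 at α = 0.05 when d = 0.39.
n = 37 pairs

Sample size formula (paired t-test, normal approximation):
n = ((z_α + z_β) / d)²

z_α = 1.645 (for α = 0.05, one-sided)
z_β = 0.706 (for power = 0.76)
d = 0.39

n = ((1.645 + 0.706) / 0.39)²
n = (6.028)²
n ≈ 36.34
Round up to the next whole number: n = 37 pairs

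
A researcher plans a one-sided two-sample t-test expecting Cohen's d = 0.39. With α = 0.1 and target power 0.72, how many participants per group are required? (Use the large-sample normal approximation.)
n = 46 per group

Sample size formula (two-sample t-test, normal approximation):
n = 2 · ((z_α + z_β) / d)²

z_α = 1.282 (for α = 0.1, one-sided)
z_β = 0.583 (for power = 0.72)
d = 0.39

n = 2 · ((1.282 + 0.583) / 0.39)²
n = 2 · (4.782)²
n ≈ 45.74
Round up to the next whole number: n = 46 per group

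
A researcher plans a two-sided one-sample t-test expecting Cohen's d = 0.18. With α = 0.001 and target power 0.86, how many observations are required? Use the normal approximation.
n = 590

Sample size formula (one-sample t-test, normal approximation):
n = ((z_{α/2} + z_β) / d)²

z_{α/2} = 3.291 (for α = 0.001, two-sided)
z_β = 1.080 (for power = 0.86)
d = 0.18

n = ((3.291 + 1.080) / 0.18)²
n = (24.283)²
n ≈ 589.66
Round up to the next whole number: n = 590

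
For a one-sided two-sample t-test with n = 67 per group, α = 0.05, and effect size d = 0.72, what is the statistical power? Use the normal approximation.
Power ≈ 0.99

Power calculation (two-sample t-test, normal approximation):
z_β = d · √(n/2) - z_α
z_β = 0.72 · √(67/2) - 1.645
z_β = 0.72 · 5.788 - 1.645
z_β = 2.522

Power = Φ(z_β) = Φ(2.522) ≈ 0.994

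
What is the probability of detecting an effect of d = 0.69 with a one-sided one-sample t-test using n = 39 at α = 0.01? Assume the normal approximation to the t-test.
Power ≈ 0.98

Power calculation (one-sample t-test, normal approximation):
z_β = d · √n - z_α
z_β = 0.69 · √39 - 2.326
z_β = 0.69 · 6.245 - 2.326
z_β = 1.983

Power = Φ(z_β) = Φ(1.983) ≈ 0.976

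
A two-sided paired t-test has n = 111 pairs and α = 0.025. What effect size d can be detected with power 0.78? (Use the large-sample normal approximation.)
d ≈ 0.29

Minimum detectable effect (paired t-test, normal approximation):
d = (z_{α/2} + z_β) / √n
d = (2.241 + 0.772) / √111
d = 3.014 / 10.536
d ≈ 0.29

By Cohen's convention (0.2 small / 0.5 medium / 0.8 large): small effect.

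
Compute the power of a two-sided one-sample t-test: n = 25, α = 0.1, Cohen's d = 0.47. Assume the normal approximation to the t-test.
Power ≈ 0.76

Power calculation (one-sample t-test, normal approximation):
z_β = d · √n - z_{α/2}
z_β = 0.47 · √25 - 1.645
z_β = 0.47 · 5.000 - 1.645
z_β = 0.705

Power = Φ(z_β) = Φ(0.705) ≈ 0.760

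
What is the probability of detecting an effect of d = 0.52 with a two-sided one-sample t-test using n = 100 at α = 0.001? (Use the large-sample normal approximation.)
Power ≈ 0.97

Power calculation (one-sample t-test, normal approximation):
z_β = d · √n - z_{α/2}
z_β = 0.52 · √100 - 3.291
z_β = 0.52 · 10.000 - 3.291
z_β = 1.909

Power = Φ(z_β) = Φ(1.909) ≈ 0.972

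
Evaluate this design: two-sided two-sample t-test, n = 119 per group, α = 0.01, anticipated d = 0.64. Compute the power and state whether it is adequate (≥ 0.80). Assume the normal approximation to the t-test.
Power ≈ 0.99; the study is adequately powered (power ≥ 0.80)

Power calculation (two-sample t-test, normal approximation):
z_β = d · √(n/2) - z_{α/2}
z_β = 0.64 · √(119/2) - 2.576
z_β = 0.64 · 7.714 - 2.576
z_β = 2.361

Power = Φ(z_β) = Φ(2.361) ≈ 0.991

Effect size d = 0.64 is medium by Cohen's convention (0.2/0.5/0.8).

Threshold: power ≥ 0.80 is conventionally adequate.
Power ≈ 0.99 → the study is adequately powered (power ≥ 0.80).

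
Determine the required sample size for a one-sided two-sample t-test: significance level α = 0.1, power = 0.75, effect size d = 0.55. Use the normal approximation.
n = 26 per group

Sample size formula (two-sample t-test, normal approximation):
n = 2 · ((z_α + z_β) / d)²

z_α = 1.282 (for α = 0.1, one-sided)
z_β = 0.674 (for power = 0.75)
d = 0.55

n = 2 · ((1.282 + 0.674) / 0.55)²
n = 2 · (3.556)²
n ≈ 25.29
Round up to the next whole number: n = 26 per group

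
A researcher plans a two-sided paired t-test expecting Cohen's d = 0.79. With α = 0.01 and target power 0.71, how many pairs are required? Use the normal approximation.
n = 16 pairs

Sample size formula (paired t-test, normal approximation):
n = ((z_{α/2} + z_β) / d)²

z_{α/2} = 2.576 (for α = 0.01, two-sided)
z_β = 0.553 (for power = 0.71)
d = 0.79

n = ((2.576 + 0.553) / 0.79)²
n = (3.961)²
n ≈ 15.69
Round up to the next whole number: n = 16 pairs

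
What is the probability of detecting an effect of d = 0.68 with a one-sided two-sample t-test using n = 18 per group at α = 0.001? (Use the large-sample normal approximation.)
Power ≈ 0.15

Power calculation (two-sample t-test, normal approximation):
z_β = d · √(n/2) - z_α
z_β = 0.68 · √(18/2) - 3.090
z_β = 0.68 · 3.000 - 3.090
z_β = -1.050

Power = Φ(z_β) = Φ(-1.050) ≈ 0.147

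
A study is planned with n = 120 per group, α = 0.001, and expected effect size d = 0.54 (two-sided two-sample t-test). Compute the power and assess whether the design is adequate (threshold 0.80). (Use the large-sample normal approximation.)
Power ≈ 0.81; the study is adequately powered (power ≥ 0.80)

Power calculation (two-sample t-test, normal approximation):
z_β = d · √(n/2) - z_{α/2}
z_β = 0.54 · √(120/2) - 3.291
z_β = 0.54 · 7.746 - 3.291
z_β = 0.892

Power = Φ(z_β) = Φ(0.892) ≈ 0.814

Effect size d = 0.54 is medium by Cohen's convention (0.2/0.5/0.8).

Threshold: power ≥ 0.80 is conventionally adequate.
Power ≈ 0.81 → the study is adequately powered (power ≥ 0.80).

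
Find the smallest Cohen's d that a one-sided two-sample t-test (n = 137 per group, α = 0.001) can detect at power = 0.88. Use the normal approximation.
d ≈ 0.52

Minimum detectable effect (two-sample t-test, normal approximation):
d = (z_α + z_β) / √(n/2)
d = (3.090 + 1.175) / √(137/2)
d = 4.265 / 8.276
d ≈ 0.52

By Cohen's convention (0.2 small / 0.5 medium / 0.8 large): medium effect.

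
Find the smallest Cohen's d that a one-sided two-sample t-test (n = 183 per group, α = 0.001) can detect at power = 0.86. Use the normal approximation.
d ≈ 0.44

Minimum detectable effect (two-sample t-test, normal approximation):
d = (z_α + z_β) / √(n/2)
d = (3.090 + 1.080) / √(183/2)
d = 4.171 / 9.566
d ≈ 0.44

By Cohen's convention (0.2 small / 0.5 medium / 0.8 large): small effect.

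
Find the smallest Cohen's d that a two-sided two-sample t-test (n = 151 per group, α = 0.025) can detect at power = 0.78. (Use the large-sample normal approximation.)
d ≈ 0.35

Minimum detectable effect (two-sample t-test, normal approximation):
d = (z_{α/2} + z_β) / √(n/2)
d = (2.241 + 0.772) / √(151/2)
d = 3.014 / 8.689
d ≈ 0.35

By Cohen's convention (0.2 small / 0.5 medium / 0.8 large): small effect.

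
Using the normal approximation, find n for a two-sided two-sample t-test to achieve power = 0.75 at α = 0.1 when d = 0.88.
n = 14 per group

Sample size formula (two-sample t-test, normal approximation):
n = 2 · ((z_{α/2} + z_β) / d)²

z_{α/2} = 1.645 (for α = 0.1, two-sided)
z_β = 0.674 (for power = 0.75)
d = 0.88

n = 2 · ((1.645 + 0.674) / 0.88)²
n = 2 · (2.635)²
n ≈ 13.89
Round up to the next whole number: n = 14 per group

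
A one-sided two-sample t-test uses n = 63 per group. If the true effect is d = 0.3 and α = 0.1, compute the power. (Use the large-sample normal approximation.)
Power ≈ 0.66

Power calculation (two-sample t-test, normal approximation):
z_β = d · √(n/2) - z_α
z_β = 0.3 · √(63/2) - 1.282
z_β = 0.3 · 5.612 - 1.282
z_β = 0.402

Power = Φ(z_β) = Φ(0.402) ≈ 0.656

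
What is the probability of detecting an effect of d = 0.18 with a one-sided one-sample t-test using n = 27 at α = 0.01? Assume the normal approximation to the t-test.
Power ≈ 0.08

Power calculation (one-sample t-test, normal approximation):
z_β = d · √n - z_α
z_β = 0.18 · √27 - 2.326
z_β = 0.18 · 5.196 - 2.326
z_β = -1.391

Power = Φ(z_β) = Φ(-1.391) ≈ 0.082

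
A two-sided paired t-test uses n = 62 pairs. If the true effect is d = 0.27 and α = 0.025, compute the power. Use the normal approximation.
Power ≈ 0.45

Power calculation (paired t-test, normal approximation):
z_β = d · √n - z_{α/2}
z_β = 0.27 · √62 - 2.241
z_β = 0.27 · 7.874 - 2.241
z_β = -0.115

Power = Φ(z_β) = Φ(-0.115) ≈ 0.454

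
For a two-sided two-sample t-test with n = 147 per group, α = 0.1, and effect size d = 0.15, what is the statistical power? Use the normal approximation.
Power ≈ 0.36

Power calculation (two-sample t-test, normal approximation):
z_β = d · √(n/2) - z_{α/2}
z_β = 0.15 · √(147/2) - 1.645
z_β = 0.15 · 8.573 - 1.645
z_β = -0.359

Power = Φ(z_β) = Φ(-0.359) ≈ 0.360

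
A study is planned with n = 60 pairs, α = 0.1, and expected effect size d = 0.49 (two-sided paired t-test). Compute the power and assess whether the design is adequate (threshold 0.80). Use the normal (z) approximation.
Power ≈ 0.98; the study is adequately powered (power ≥ 0.80)

Power calculation (paired t-test, normal approximation):
z_β = d · √n - z_{α/2}
z_β = 0.49 · √60 - 1.645
z_β = 0.49 · 7.746 - 1.645
z_β = 2.151

Power = Φ(z_β) = Φ(2.151) ≈ 0.984

Effect size d = 0.49 is small by Cohen's convention (0.2/0.5/0.8).

Threshold: power ≥ 0.80 is conventionally adequate.
Power ≈ 0.98 → the study is adequately powered (power ≥ 0.80).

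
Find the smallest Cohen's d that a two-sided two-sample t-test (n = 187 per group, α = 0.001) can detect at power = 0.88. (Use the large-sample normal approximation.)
d ≈ 0.46

Minimum detectable effect (two-sample t-test, normal approximation):
d = (z_{α/2} + z_β) / √(n/2)
d = (3.291 + 1.175) / √(187/2)
d = 4.466 / 9.670
d ≈ 0.46

By Cohen's convention (0.2 small / 0.5 medium / 0.8 large): small effect.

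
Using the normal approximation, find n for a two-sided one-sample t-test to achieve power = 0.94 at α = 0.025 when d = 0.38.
n = 100

Sample size formula (one-sample t-test, normal approximation):
n = ((z_{α/2} + z_β) / d)²

z_{α/2} = 2.241 (for α = 0.025, two-sided)
z_β = 1.555 (for power = 0.94)
d = 0.38

n = ((2.241 + 1.555) / 0.38)²
n = (9.989)²
n ≈ 99.78
Round up to the next whole number: n = 100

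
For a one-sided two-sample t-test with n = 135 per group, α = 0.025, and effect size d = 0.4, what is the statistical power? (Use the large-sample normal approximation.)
Power ≈ 0.91

Power calculation (two-sample t-test, normal approximation):
z_β = d · √(n/2) - z_α
z_β = 0.4 · √(135/2) - 1.960
z_β = 0.4 · 8.216 - 1.960
z_β = 1.326

Power = Φ(z_β) = Φ(1.326) ≈ 0.908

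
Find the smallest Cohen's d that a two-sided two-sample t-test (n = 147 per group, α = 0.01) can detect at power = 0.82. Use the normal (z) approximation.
d ≈ 0.41

Minimum detectable effect (two-sample t-test, normal approximation):
d = (z_{α/2} + z_β) / √(n/2)
d = (2.576 + 0.915) / √(147/2)
d = 3.491 / 8.573
d ≈ 0.41

By Cohen's convention (0.2 small / 0.5 medium / 0.8 large): small effect.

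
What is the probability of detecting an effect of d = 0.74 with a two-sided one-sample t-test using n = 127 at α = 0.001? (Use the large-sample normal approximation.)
Power ≈ 1.00

Power calculation (one-sample t-test, normal approximation):
z_β = d · √n - z_{α/2}
z_β = 0.74 · √127 - 3.291
z_β = 0.74 · 11.269 - 3.291
z_β = 5.049

Power = Φ(z_β) = Φ(5.049) ≈ 1.000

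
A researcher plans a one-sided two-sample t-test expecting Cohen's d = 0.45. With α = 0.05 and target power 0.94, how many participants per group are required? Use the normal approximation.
n = 102 per group

Sample size formula (two-sample t-test, normal approximation):
n = 2 · ((z_α + z_β) / d)²

z_α = 1.645 (for α = 0.05, one-sided)
z_β = 1.555 (for power = 0.94)
d = 0.45

n = 2 · ((1.645 + 1.555) / 0.45)²
n = 2 · (7.111)²
n ≈ 101.13
Round up to the next whole number: n = 102 per group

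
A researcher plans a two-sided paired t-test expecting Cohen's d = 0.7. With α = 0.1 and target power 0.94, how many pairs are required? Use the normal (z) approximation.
n = 21 pairs

Sample size formula (paired t-test, normal approximation):
n = ((z_{α/2} + z_β) / d)²

z_{α/2} = 1.645 (for α = 0.1, two-sided)
z_β = 1.555 (for power = 0.94)
d = 0.7

n = ((1.645 + 1.555) / 0.7)²
n = (4.571)²
n ≈ 20.89
Round up to the next whole number: n = 21 pairs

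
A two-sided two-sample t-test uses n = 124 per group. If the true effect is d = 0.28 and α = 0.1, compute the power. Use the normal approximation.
Power ≈ 0.71

Power calculation (two-sample t-test, normal approximation):
z_β = d · √(n/2) - z_{α/2}
z_β = 0.28 · √(124/2) - 1.645
z_β = 0.28 · 7.874 - 1.645
z_β = 0.560

Power = Φ(z_β) = Φ(0.560) ≈ 0.712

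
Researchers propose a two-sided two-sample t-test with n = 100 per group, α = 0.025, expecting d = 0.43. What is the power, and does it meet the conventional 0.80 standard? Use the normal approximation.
Power ≈ 0.79; the study is underpowered (power < 0.80)

Power calculation (two-sample t-test, normal approximation):
z_β = d · √(n/2) - z_{α/2}
z_β = 0.43 · √(100/2) - 2.241
z_β = 0.43 · 7.071 - 2.241
z_β = 0.799

Power = Φ(z_β) = Φ(0.799) ≈ 0.788

Effect size d = 0.43 is small by Cohen's convention (0.2/0.5/0.8).

Threshold: power ≥ 0.80 is conventionally adequate.
Power ≈ 0.79 → the study is underpowered (power < 0.80).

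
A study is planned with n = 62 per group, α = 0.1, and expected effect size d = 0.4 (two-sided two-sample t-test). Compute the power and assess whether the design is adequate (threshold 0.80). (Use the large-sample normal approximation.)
Power ≈ 0.72; the study is underpowered (power < 0.80)

Power calculation (two-sample t-test, normal approximation):
z_β = d · √(n/2) - z_{α/2}
z_β = 0.4 · √(62/2) - 1.645
z_β = 0.4 · 5.568 - 1.645
z_β = 0.582

Power = Φ(z_β) = Φ(0.582) ≈ 0.720

Effect size d = 0.4 is small by Cohen's convention (0.2/0.5/0.8).

Threshold: power ≥ 0.80 is conventionally adequate.
Power ≈ 0.72 → the study is underpowered (power < 0.80).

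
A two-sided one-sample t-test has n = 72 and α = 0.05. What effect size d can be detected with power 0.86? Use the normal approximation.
d ≈ 0.36

Minimum detectable effect (one-sample t-test, normal approximation):
d = (z_{α/2} + z_β) / √n
d = (1.960 + 1.080) / √72
d = 3.040 / 8.485
d ≈ 0.36

By Cohen's convention (0.2 small / 0.5 medium / 0.8 large): small effect.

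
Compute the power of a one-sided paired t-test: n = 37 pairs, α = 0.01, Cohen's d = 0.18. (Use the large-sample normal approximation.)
Power ≈ 0.11

Power calculation (paired t-test, normal approximation):
z_β = d · √n - z_α
z_β = 0.18 · √37 - 2.326
z_β = 0.18 · 6.083 - 2.326
z_β = -1.231

Power = Φ(z_β) = Φ(-1.231) ≈ 0.109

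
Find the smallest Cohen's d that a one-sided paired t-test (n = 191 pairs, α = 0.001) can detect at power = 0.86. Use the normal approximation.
d ≈ 0.30

Minimum detectable effect (paired t-test, normal approximation):
d = (z_α + z_β) / √n
d = (3.090 + 1.080) / √191
d = 4.171 / 13.820
d ≈ 0.30

By Cohen's convention (0.2 small / 0.5 medium / 0.8 large): small effect.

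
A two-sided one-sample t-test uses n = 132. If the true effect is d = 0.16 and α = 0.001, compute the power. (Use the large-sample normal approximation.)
Power ≈ 0.07

Power calculation (one-sample t-test, normal approximation):
z_β = d · √n - z_{α/2}
z_β = 0.16 · √132 - 3.291
z_β = 0.16 · 11.489 - 3.291
z_β = -1.452

Power = Φ(z_β) = Φ(-1.452) ≈ 0.073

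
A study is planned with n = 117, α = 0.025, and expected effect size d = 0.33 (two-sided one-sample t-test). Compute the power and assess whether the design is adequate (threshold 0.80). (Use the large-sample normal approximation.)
Power ≈ 0.91; the study is adequately powered (power ≥ 0.80)

Power calculation (one-sample t-test, normal approximation):
z_β = d · √n - z_{α/2}
z_β = 0.33 · √117 - 2.241
z_β = 0.33 · 10.817 - 2.241
z_β = 1.328

Power = Φ(z_β) = Φ(1.328) ≈ 0.908

Effect size d = 0.33 is small by Cohen's convention (0.2/0.5/0.8).

Threshold: power ≥ 0.80 is conventionally adequate.
Power ≈ 0.91 → the study is adequately powered (power ≥ 0.80).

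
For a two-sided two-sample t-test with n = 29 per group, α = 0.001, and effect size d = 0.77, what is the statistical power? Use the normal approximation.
Power ≈ 0.36

Power calculation (two-sample t-test, normal approximation):
z_β = d · √(n/2) - z_{α/2}
z_β = 0.77 · √(29/2) - 3.291
z_β = 0.77 · 3.808 - 3.291
z_β = -0.358

Power = Φ(z_β) = Φ(-0.358) ≈ 0.360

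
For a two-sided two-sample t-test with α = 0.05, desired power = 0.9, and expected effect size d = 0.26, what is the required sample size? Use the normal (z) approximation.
n = 311 per group

Sample size formula (two-sample t-test, normal approximation):
n = 2 · ((z_{α/2} + z_β) / d)²

z_{α/2} = 1.960 (for α = 0.05, two-sided)
z_β = 1.282 (for power = 0.9)
d = 0.26

n = 2 · ((1.960 + 1.282) / 0.26)²
n = 2 · (12.469)²
n ≈ 310.95
Round up to the next whole number: n = 311 per group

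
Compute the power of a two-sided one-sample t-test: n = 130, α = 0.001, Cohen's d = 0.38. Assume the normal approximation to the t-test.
Power ≈ 0.85

Power calculation (one-sample t-test, normal approximation):
z_β = d · √n - z_{α/2}
z_β = 0.38 · √130 - 3.291
z_β = 0.38 · 11.402 - 3.291
z_β = 1.042

Power = Φ(z_β) = Φ(1.042) ≈ 0.851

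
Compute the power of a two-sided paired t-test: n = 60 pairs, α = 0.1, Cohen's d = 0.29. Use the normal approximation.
Power ≈ 0.73

Power calculation (paired t-test, normal approximation):
z_β = d · √n - z_{α/2}
z_β = 0.29 · √60 - 1.645
z_β = 0.29 · 7.746 - 1.645
z_β = 0.601

Power = Φ(z_β) = Φ(0.601) ≈ 0.726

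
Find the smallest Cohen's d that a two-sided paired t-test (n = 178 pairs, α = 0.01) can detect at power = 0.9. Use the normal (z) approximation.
d ≈ 0.29

Minimum detectable effect (paired t-test, normal approximation):
d = (z_{α/2} + z_β) / √n
d = (2.576 + 1.282) / √178
d = 3.857 / 13.342
d ≈ 0.29

By Cohen's convention (0.2 small / 0.5 medium / 0.8 large): small effect.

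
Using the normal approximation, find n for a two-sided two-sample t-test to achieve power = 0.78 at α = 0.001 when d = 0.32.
n = 323 per group

Sample size formula (two-sample t-test, normal approximation):
n = 2 · ((z_{α/2} + z_β) / d)²

z_{α/2} = 3.291 (for α = 0.001, two-sided)
z_β = 0.772 (for power = 0.78)
d = 0.32

n = 2 · ((3.291 + 0.772) / 0.32)²
n = 2 · (12.697)²
n ≈ 322.43
Round up to the next whole number: n = 323 per group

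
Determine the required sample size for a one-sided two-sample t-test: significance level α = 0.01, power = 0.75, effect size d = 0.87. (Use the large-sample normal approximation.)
n = 24 per group

Sample size formula (two-sample t-test, normal approximation):
n = 2 · ((z_α + z_β) / d)²

z_α = 2.326 (for α = 0.01, one-sided)
z_β = 0.674 (for power = 0.75)
d = 0.87

n = 2 · ((2.326 + 0.674) / 0.87)²
n = 2 · (3.448)²
n ≈ 23.78
Round up to the next whole number: n = 24 per group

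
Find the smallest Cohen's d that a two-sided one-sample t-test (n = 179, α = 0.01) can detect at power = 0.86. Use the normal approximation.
d ≈ 0.27

Minimum detectable effect (one-sample t-test, normal approximation):
d = (z_{α/2} + z_β) / √n
d = (2.576 + 1.080) / √179
d = 3.656 / 13.379
d ≈ 0.27

By Cohen's convention (0.2 small / 0.5 medium / 0.8 large): small effect.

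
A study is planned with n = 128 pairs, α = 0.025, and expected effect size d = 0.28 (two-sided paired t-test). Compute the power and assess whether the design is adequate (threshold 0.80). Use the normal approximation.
Power ≈ 0.82; the study is adequately powered (power ≥ 0.80)

Power calculation (paired t-test, normal approximation):
z_β = d · √n - z_{α/2}
z_β = 0.28 · √128 - 2.241
z_β = 0.28 · 11.314 - 2.241
z_β = 0.926

Power = Φ(z_β) = Φ(0.926) ≈ 0.823

Effect size d = 0.28 is small by Cohen's convention (0.2/0.5/0.8).

Threshold: power ≥ 0.80 is conventionally adequate.
Power ≈ 0.82 → the study is adequately powered (power ≥ 0.80).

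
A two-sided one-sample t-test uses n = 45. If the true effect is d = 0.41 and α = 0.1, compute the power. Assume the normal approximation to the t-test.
Power ≈ 0.87

Power calculation (one-sample t-test, normal approximation):
z_β = d · √n - z_{α/2}
z_β = 0.41 · √45 - 1.645
z_β = 0.41 · 6.708 - 1.645
z_β = 1.106

Power = Φ(z_β) = Φ(1.106) ≈ 0.866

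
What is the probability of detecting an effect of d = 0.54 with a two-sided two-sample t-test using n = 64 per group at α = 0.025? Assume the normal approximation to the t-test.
Power ≈ 0.79

Power calculation (two-sample t-test, normal approximation):
z_β = d · √(n/2) - z_{α/2}
z_β = 0.54 · √(64/2) - 2.241
z_β = 0.54 · 5.657 - 2.241
z_β = 0.813

Power = Φ(z_β) = Φ(0.813) ≈ 0.792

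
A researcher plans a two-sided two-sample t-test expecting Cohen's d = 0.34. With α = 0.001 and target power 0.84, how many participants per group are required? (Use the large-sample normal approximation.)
n = 318 per group

Sample size formula (two-sample t-test, normal approximation):
n = 2 · ((z_{α/2} + z_β) / d)²

z_{α/2} = 3.291 (for α = 0.001, two-sided)
z_β = 0.994 (for power = 0.84)
d = 0.34

n = 2 · ((3.291 + 0.994) / 0.34)²
n = 2 · (12.603)²
n ≈ 317.67
Round up to the next whole number: n = 318 per group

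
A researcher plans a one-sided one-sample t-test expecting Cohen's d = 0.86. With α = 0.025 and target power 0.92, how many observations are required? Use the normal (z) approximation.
n = 16

Sample size formula (one-sample t-test, normal approximation):
n = ((z_α + z_β) / d)²

z_α = 1.960 (for α = 0.025, one-sided)
z_β = 1.405 (for power = 0.92)
d = 0.86

n = ((1.960 + 1.405) / 0.86)²
n = (3.913)²
n ≈ 15.31
Round up to the next whole number: n = 16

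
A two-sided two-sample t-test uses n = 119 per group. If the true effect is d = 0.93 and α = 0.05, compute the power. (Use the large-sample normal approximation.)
Power ≈ 1.00

Power calculation (two-sample t-test, normal approximation):
z_β = d · √(n/2) - z_{α/2}
z_β = 0.93 · √(119/2) - 1.960
z_β = 0.93 · 7.714 - 1.960
z_β = 5.214

Power = Φ(z_β) = Φ(5.214) ≈ 1.000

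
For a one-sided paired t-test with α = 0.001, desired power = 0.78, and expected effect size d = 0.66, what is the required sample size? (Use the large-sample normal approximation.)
n = 35 pairs

Sample size formula (paired t-test, normal approximation):
n = ((z_α + z_β) / d)²

z_α = 3.090 (for α = 0.001, one-sided)
z_β = 0.772 (for power = 0.78)
d = 0.66

n = ((3.090 + 0.772) / 0.66)²
n = (5.852)²
n ≈ 34.25
Round up to the next whole number: n = 35 pairs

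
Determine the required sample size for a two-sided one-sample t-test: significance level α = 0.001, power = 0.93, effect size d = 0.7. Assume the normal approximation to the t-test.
n = 47

Sample size formula (one-sample t-test, normal approximation):
n = ((z_{α/2} + z_β) / d)²

z_{α/2} = 3.291 (for α = 0.001, two-sided)
z_β = 1.476 (for power = 0.93)
d = 0.7

n = ((3.291 + 1.476) / 0.7)²
n = (6.810)²
n ≈ 46.38
Round up to the next whole number: n = 47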